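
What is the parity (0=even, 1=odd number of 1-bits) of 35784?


0b1000101111001000 has 7 ones => parity 1

1


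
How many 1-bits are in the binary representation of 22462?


0b101011110111110 has 11 set bits

11


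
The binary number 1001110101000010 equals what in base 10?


1001110101000010 in decimal = 40258

40258


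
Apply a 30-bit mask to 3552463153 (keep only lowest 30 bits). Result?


3552463153 & 1073741823 = 331237681

331237681


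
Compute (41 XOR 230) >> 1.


Step 1: 41 ^ 230 = 207
Step 2: 207 >> 1 = 103

103


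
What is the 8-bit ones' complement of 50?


50 ^ 255 = 205

205


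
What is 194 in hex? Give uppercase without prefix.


194 = C2 hex

C2


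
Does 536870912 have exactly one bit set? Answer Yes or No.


0b100000000000000000000000000000. Only one bit set => Yes

Yes


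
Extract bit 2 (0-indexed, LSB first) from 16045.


0b11111010101101, position 2 = 1

1


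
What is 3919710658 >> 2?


0b11101001101000100000100111000010 >> 2 = 0b111010011010001000001001110000 = 979927664

979927664


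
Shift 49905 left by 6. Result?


0b1100001011110001 << 6 = 0b1100001011110001000000 = 3193920

3193920


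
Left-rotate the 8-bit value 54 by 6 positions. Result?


Rotate 0b110110 left by 6 (8-bit) = 0b10001101 = 141

141


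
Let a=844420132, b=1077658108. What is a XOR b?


844420132 ^ 1077658108 = 1919882712

1919882712


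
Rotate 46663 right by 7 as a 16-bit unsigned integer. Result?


Rotate 0b1011011001000111 right by 7 (16-bit) = 0b1000111101101100 = 36716

36716


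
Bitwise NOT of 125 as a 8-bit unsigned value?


~0b1111101 = 0b10000010 = 130 (8-bit unsigned)

130


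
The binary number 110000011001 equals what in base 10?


110000011001 in decimal = 3097

3097


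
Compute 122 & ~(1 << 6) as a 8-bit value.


122 & ~(1 << 6) = 58

58


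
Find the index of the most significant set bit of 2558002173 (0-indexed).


0b10011000011110000000001111111101. Highest set bit at position 31

31


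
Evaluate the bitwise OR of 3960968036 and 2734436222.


0b11101100000101111001001101100100 | 0b10100010111111000010111101111110 = 0b11101110111111111011111101111110 = 4009738110

4009738110


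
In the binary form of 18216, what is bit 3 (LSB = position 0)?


0b100011100101000, position 3 = 1

1


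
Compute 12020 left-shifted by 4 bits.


0b10111011110100 << 4 = 0b101110111101000000 = 192320

192320


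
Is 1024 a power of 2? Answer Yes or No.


0b10000000000. Only one bit set => Yes

Yes


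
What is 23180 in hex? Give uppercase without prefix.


23180 = 5A8C hex

5A8C


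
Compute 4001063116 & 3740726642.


0b11101110011110110110000011001100 & 0b11011110111101101111010101110010 = 0b11001110011100100110000001000000 = 3463602240

3463602240


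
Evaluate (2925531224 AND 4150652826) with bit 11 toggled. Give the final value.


Step 1: 2925531224 & 4150652826 = 2791309336
Step 2: 2791309336 ^ (1 << 11) = 2791309336 ^ 2048 = 2791311384

2791311384


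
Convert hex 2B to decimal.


2B hex = 43 decimal

43


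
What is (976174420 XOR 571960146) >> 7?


Step 1: 976174420 ^ 571960146 = 406345222
Step 2: 406345222 >> 7 = 3174572

3174572


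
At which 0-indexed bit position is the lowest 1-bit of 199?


0b11000111. Lowest set bit at position 0

0


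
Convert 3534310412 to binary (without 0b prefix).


3534310412 = 11010010101010010100110000001100 in binary

11010010101010010100110000001100


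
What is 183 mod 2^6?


183 & 63 = 55

55


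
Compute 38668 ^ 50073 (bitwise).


0b1001011100001100 ^ 0b1100001110011001 = 0b101010010010101 = 21653

21653


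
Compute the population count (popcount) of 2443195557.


0b10010001101000000011010010100101 has 12 set bits

12


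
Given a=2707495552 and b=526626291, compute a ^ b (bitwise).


2707495552 ^ 526626291 = 3187849075

3187849075


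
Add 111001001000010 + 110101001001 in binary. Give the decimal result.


111001001000010 + 110101001001 = 111111110001011 = 32651

32651


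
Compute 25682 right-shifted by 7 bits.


0b110010001010010 >> 7 = 0b11001000 = 200

200


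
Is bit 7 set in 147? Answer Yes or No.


0b10010011, bit 7 = 1. Yes

Yes


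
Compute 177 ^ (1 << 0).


177 ^ (1 << 0) = 177 ^ 1 = 176

176


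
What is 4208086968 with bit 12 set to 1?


4208086968 | (1 << 12) = 4208086968 | 4096 = 4208091064

4208091064


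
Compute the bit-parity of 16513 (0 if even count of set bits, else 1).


0b100000010000001 has 3 ones => parity 1

1


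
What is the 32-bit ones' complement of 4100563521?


4100563521 ^ 4294967295 = 194403774

194403774


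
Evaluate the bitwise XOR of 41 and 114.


0b101001 ^ 0b1110010 = 0b1011011 = 91

91


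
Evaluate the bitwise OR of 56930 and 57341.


0b1101111001100010 | 0b1101111111111101 = 0b1101111111111111 = 57343

57343


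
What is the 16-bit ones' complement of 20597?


20597 ^ 65535 = 44938

44938


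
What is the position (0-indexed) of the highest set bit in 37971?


0b1001010001010011. Highest set bit at position 15

15


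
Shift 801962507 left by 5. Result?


0b101111110011001111101000001011 << 5 = 0b10111111001100111110100000101100000 = 25662800224

25662800224


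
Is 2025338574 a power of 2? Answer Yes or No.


0b1111000101110000011011011001110. Multiple bits set => No

No


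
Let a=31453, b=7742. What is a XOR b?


31453 ^ 7742 = 25827

25827


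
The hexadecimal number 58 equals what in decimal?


58 hex = 88 decimal

88


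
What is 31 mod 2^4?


31 & 15 = 15

15


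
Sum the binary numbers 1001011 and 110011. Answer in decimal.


1001011 + 110011 = 1111110 = 126

126


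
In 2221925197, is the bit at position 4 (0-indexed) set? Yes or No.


0b10000100011011111110001101001101, bit 4 = 0. No

No


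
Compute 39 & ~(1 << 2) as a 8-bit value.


39 & ~(1 << 2) = 35

35


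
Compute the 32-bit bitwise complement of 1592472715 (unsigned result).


~0b1011110111010110011010010001011 = 0b10100001000101001100101101110100 = 2702494580 (32-bit unsigned)

2702494580


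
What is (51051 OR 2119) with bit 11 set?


Step 1: 51051 | 2119 = 53103
Step 2: 53103 | (1 << 11) = 53103 | 2048 = 53103

53103


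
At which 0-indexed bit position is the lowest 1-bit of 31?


0b11111. Lowest set bit at position 0

0


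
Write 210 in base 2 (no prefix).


210 = 11010010 in binary

11010010


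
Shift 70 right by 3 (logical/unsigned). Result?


0b1000110 >> 3 = 0b1000 = 8

8


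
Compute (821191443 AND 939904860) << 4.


Step 1: 821191443 & 939904860 = 805323536
Step 2: 805323536 << 4 = 12885176576

12885176576


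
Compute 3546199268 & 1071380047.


0b11010011010111101011010011100100 & 0b111111110110111111011001001111 = 0b10011010110101011010001000100 = 324711492

324711492


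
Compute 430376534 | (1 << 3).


430376534 | (1 << 3) = 430376534 | 8 = 430376542

430376542


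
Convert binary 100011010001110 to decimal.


100011010001110 in decimal = 18062

18062


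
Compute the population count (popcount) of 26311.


0b110011011000111 has 9 set bits

9


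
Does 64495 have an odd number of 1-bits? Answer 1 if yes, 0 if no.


0b1111101111101111 has 14 ones => parity 0

0


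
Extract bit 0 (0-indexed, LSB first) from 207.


0b11001111, position 0 = 1

1


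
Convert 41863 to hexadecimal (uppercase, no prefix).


41863 = A387 hex

A387


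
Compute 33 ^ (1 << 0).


33 ^ (1 << 0) = 33 ^ 1 = 32

32


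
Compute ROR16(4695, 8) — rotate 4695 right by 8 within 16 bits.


Rotate 0b1001001010111 right by 8 (16-bit) = 0b101011100010010 = 22290

22290


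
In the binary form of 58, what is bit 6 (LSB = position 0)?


0b111010, position 6 = 0

0


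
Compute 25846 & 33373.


0b110010011110110 & 0b1000001001011101 = 0b1010100 = 84

84


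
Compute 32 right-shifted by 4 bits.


0b100000 >> 4 = 0b10 = 2

2


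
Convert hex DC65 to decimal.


DC65 hex = 56421 decimal

56421


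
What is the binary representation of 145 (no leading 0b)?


145 = 10010001 in binary

10010001


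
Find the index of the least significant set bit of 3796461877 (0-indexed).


0b11100010010010010110100100110101. Lowest set bit at position 0

0


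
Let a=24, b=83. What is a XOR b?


24 ^ 83 = 75

75


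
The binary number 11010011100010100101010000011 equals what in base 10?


11010011100010100101010000011 in decimal = 443632259

443632259


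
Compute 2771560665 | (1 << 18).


2771560665 | (1 << 18) = 2771560665 | 262144 = 2771822809

2771822809


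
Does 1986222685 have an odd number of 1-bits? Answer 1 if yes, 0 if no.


0b1110110011000110101101001011101 has 18 ones => parity 0

0


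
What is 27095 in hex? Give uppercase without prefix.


27095 = 69D7 hex

69D7


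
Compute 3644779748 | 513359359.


0b11011001001111101110110011100100 | 0b11110100110010011110111111111 = 0b11011111101111111111110111111111 = 3753901567

3753901567


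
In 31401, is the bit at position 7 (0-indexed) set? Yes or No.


0b111101010101001, bit 7 = 1. Yes

Yes


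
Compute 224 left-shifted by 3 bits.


0b11100000 << 3 = 0b11100000000 = 1792

1792


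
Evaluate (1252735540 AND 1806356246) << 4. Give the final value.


Step 1: 1252735540 & 1806356246 = 1252657684
Step 2: 1252657684 << 4 = 20042522944

20042522944


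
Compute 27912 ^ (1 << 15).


27912 ^ (1 << 15) = 27912 ^ 32768 = 60680

60680


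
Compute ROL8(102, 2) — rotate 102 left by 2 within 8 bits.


Rotate 0b1100110 left by 2 (8-bit) = 0b10011001 = 153

153


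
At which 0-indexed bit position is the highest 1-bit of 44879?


0b1010111101001111. Highest set bit at position 15

15


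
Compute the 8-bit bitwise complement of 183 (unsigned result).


~0b10110111 = 0b1001000 = 72 (8-bit unsigned)

72


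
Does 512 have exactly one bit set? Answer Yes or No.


0b1000000000. Only one bit set => Yes

Yes


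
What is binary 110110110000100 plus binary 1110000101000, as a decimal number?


110110110000100 + 1110000101000 = 1000100110101100 = 35244

35244


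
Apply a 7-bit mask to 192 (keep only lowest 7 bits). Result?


192 & 127 = 64

64


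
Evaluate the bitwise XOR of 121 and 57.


0b1111001 ^ 0b111001 = 0b1000000 = 64

64


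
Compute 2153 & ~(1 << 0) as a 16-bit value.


2153 & ~(1 << 0) = 2152

2152


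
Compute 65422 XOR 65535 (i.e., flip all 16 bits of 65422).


65422 ^ 65535 = 113

113


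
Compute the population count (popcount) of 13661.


0b11010101011101 has 9 set bits

9


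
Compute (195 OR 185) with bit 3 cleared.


Step 1: 195 | 185 = 251
Step 2: 251 & ~(1 << 3) = 243

243


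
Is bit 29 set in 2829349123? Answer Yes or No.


0b10101000101001000111000100000011, bit 29 = 1. Yes

Yes


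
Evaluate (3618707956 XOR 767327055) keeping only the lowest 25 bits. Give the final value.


Step 1: 3618707956 ^ 767327055 = 4195181243
Step 2: 4195181243 & 33554431 = 877243

877243


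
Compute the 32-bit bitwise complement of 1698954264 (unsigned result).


~0b1100101010000111111110000011000 = 0b10011010101111000000001111100111 = 2596013031 (32-bit unsigned)

2596013031


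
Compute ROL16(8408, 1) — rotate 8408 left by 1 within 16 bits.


Rotate 0b10000011011000 left by 1 (16-bit) = 0b100000110110000 = 16816

16816


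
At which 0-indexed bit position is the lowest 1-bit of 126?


0b1111110. Lowest set bit at position 1

1


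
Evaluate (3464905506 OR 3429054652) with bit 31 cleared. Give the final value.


Step 1: 3464905506 | 3429054652 = 3471276990
Step 2: 3471276990 & ~(1 << 31) = 1323793342

1323793342


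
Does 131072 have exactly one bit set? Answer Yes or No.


0b100000000000000000. Only one bit set => Yes

Yes


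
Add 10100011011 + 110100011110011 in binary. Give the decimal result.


10100011011 + 110100011110011 = 110111000001110 = 28174

28174


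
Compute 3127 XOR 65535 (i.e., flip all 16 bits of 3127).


3127 ^ 65535 = 62408

62408


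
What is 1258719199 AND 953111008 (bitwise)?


0b1001011000001101000011111011111 & 0b111000110011110101000111100000 = 0b1000000001100000000111000000 = 134611392

134611392


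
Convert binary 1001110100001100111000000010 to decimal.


1001110100001100111000000010 in decimal = 164679170

164679170


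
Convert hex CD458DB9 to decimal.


CD458DB9 hex = 3443887545 decimal

3443887545


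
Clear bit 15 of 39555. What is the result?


39555 & ~(1 << 15) = 6787

6787


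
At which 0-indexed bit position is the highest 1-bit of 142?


0b10001110. Highest set bit at position 7

7


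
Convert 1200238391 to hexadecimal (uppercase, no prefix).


1200238391 = 478A2F37 hex

478A2F37


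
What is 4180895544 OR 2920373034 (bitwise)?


0b11111001001100110110011100111000 | 0b10101110000100010101101100101010 = 0b11111111001100110111111100111010 = 4281564986

4281564986


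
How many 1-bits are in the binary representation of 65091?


0b1111111001000011 has 10 set bits

10


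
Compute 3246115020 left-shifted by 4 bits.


0b11000001011110111100100011001100 << 4 = 0b110000010111101111001000110011000000 = 51937840320

51937840320


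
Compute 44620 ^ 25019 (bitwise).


0b1010111001001100 ^ 0b110000110111011 = 0b1100111111110111 = 53239

53239


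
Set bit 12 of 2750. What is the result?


2750 | (1 << 12) = 2750 | 4096 = 6846

6846


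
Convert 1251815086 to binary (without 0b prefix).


1251815086 = 1001010100111010010111010101110 in binary

1001010100111010010111010101110


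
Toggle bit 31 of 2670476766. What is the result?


2670476766 ^ (1 << 31) = 2670476766 ^ 2147483648 = 522993118

522993118


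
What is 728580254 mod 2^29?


728580254 & 536870911 = 191709342

191709342


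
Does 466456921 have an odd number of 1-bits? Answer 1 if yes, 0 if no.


0b11011110011011001000101011001 has 16 ones => parity 0

0


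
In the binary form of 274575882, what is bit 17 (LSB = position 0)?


0b10000010111011011001000001010, position 17 = 0

0


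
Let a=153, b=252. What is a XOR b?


153 ^ 252 = 101

101


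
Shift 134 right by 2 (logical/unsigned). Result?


0b10000110 >> 2 = 0b100001 = 33

33


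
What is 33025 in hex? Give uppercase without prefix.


33025 = 8101 hex

8101


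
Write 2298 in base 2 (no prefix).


2298 = 100011111010 in binary

100011111010


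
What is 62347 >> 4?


0b1111001110001011 >> 4 = 0b111100111000 = 3896

3896


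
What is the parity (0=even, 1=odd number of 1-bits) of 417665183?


0b11000111001010001000010011111 has 14 ones => parity 0

0


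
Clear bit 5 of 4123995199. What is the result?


4123995199 & ~(1 << 5) = 4123995167

4123995167


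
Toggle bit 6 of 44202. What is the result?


44202 ^ (1 << 6) = 44202 ^ 64 = 44266

44266


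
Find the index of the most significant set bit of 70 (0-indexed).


0b1000110. Highest set bit at position 6

6


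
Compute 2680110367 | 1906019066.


0b10011111101111110011110100011111 | 0b1110001100110111000101011111010 = 0b11111111101111111011111111111111 = 4290756607

4290756607


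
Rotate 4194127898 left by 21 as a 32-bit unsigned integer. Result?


Rotate 0b11111001111111010101000000011010 left by 21 (32-bit) = 0b11010111110011111110101010 = 56573866

56573866


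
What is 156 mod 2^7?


156 & 127 = 28

28


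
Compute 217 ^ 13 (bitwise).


0b11011001 ^ 0b1101 = 0b11010100 = 212

212


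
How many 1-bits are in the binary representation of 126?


0b1111110 has 6 set bits

6


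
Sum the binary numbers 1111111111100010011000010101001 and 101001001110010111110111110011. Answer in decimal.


1111111111100010011000010101001 + 101001001110010111110111110011 = 10101001001010101010111010011100 = 2838146716

2838146716


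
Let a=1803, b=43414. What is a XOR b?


1803 ^ 43414 = 44701

44701


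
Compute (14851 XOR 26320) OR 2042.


Step 1: 14851 ^ 26320 = 23763
Step 2: 23763 | 2042 = 24571

24571


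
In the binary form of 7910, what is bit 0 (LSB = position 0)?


0b1111011100110, position 0 = 0

0


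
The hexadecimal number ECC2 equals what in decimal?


ECC2 hex = 60610 decimal

60610


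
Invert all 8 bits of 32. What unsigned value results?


32 ^ 255 = 223

223


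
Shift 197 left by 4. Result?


0b11000101 << 4 = 0b110001010000 = 3152

3152


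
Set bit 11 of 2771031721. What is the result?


2771031721 | (1 << 11) = 2771031721 | 2048 = 2771033769

2771033769


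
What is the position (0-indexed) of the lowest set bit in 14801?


0b11100111010001. Lowest set bit at position 0

0


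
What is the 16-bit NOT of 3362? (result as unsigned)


~0b110100100010 = 0b1111001011011101 = 62173 (16-bit unsigned)

62173


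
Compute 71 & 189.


0b1000111 & 0b10111101 = 0b101 = 5

5


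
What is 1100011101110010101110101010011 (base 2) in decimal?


1100011101110010101110101010011 in decimal = 1673092435

1673092435


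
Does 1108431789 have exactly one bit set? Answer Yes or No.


0b1000010000100010101001110101101. Multiple bits set => No

No


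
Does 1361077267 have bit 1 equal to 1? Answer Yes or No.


0b1010001001000000110010000010011, bit 1 = 1. Yes

Yes


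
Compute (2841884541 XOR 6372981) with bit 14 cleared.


Step 1: 2841884541 ^ 6372981 = 2835515656
Step 2: 2835515656 & ~(1 << 14) = 2835515656

2835515656


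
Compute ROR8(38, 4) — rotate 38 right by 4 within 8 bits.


Rotate 0b100110 right by 4 (8-bit) = 0b1100010 = 98

98


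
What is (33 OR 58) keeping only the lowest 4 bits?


Step 1: 33 | 58 = 59
Step 2: 59 & 15 = 11

11


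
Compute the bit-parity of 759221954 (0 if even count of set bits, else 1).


0b101101010000001100111011000010 has 13 ones => parity 1

1


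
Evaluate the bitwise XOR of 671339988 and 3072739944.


0b101000000000111101010111010100 ^ 0b10110111001001100100101001101000 = 0b10011111001001011001111110111100 = 2670043068

2670043068


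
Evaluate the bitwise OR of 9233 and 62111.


0b10010000010001 | 0b1111001010011111 = 0b1111011010011111 = 63135

63135


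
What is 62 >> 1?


0b111110 >> 1 = 0b11111 = 31

31


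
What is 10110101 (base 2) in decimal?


10110101 in decimal = 181

181


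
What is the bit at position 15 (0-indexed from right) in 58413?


0b1110010000101101, position 15 = 1

1


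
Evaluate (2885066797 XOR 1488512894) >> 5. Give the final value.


Step 1: 2885066797 ^ 1488512894 = 4081993555
Step 2: 4081993555 >> 5 = 127562298

127562298


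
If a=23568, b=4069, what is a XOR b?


23568 ^ 4069 = 21493

21493


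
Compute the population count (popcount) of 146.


0b10010010 has 3 set bits

3


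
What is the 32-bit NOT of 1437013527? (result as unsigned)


~0b1010101101001110001011000010111 = 0b10101010010110001110100111101000 = 2857953768 (32-bit unsigned)

2857953768


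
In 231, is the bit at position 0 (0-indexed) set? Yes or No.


0b11100111, bit 0 = 1. Yes

Yes


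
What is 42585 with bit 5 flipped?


42585 ^ (1 << 5) = 42585 ^ 32 = 42617

42617


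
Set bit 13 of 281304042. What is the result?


281304042 | (1 << 13) = 281304042 | 8192 = 281312234

281312234


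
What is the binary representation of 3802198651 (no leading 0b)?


3802198651 = 11100010101000001111001001111011 in binary

11100010101000001111001001111011


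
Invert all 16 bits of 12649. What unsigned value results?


12649 ^ 65535 = 52886

52886


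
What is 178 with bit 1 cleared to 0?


178 & ~(1 << 1) = 176

176


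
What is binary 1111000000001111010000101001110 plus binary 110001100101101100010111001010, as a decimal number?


1111000000001111010000101001110 + 110001100101101100010111001010 = 10101001100111100110011100011000 = 2845730584

2845730584


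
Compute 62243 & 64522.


0b1111001100100011 & 0b1111110000001010 = 0b1111000000000010 = 61442

61442


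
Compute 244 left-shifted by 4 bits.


0b11110100 << 4 = 0b111101000000 = 3904

3904


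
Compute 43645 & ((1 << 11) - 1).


43645 & 2047 = 637

637


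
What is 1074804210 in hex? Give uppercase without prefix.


1074804210 = 401035F2 hex

401035F2


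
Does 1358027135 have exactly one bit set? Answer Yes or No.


0b1010000111100011101100101111111. Multiple bits set => No

No


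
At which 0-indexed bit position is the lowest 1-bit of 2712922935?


0b10100001101100111110101100110111. Lowest set bit at position 0

0


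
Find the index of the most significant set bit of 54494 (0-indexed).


0b1101010011011110. Highest set bit at position 15

15


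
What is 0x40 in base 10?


40 hex = 64 decimal

64


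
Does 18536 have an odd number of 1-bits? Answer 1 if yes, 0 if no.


0b100100001101000 has 5 ones => parity 1

1


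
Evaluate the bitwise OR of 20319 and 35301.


0b100111101011111 | 0b1000100111100101 = 0b1100111111111111 = 53247

53247


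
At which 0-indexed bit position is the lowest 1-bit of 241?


0b11110001. Lowest set bit at position 0

0


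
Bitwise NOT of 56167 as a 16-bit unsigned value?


~0b1101101101100111 = 0b10010010011000 = 9368 (16-bit unsigned)

9368


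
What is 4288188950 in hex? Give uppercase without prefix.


4288188950 = FF989216 hex

FF989216


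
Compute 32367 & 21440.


0b111111001101111 & 0b101001111000000 = 0b101001001000000 = 21056

21056


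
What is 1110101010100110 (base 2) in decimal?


1110101010100110 in decimal = 60070

60070


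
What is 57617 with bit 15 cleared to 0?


57617 & ~(1 << 15) = 24849

24849


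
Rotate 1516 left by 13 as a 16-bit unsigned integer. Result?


Rotate 0b10111101100 left by 13 (16-bit) = 0b1000000010111101 = 32957

32957


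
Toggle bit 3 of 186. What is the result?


186 ^ (1 << 3) = 186 ^ 8 = 178

178


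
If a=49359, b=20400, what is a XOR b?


49359 ^ 20400 = 36735

36735


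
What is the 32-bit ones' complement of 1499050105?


1499050105 ^ 4294967295 = 2795917190

2795917190


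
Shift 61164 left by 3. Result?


0b1110111011101100 << 3 = 0b1110111011101100000 = 489312

489312


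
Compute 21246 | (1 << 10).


21246 | (1 << 10) = 21246 | 1024 = 22270

22270


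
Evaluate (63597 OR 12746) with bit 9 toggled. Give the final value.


Step 1: 63597 | 12746 = 63983
Step 2: 63983 ^ (1 << 9) = 63983 ^ 512 = 64495

64495


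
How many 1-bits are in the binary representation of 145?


0b10010001 has 3 set bits

3


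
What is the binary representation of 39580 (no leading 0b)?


39580 = 1001101010011100 in binary

1001101010011100


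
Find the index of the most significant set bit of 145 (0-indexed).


0b10010001. Highest set bit at position 7

7


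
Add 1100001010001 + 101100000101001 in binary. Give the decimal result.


1100001010001 + 101100000101001 = 111000001111010 = 28794

28794


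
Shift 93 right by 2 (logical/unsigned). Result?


0b1011101 >> 2 = 0b10111 = 23

23


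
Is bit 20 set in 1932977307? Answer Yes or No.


0b1110011001101101110010010011011, bit 20 = 1. Yes

Yes


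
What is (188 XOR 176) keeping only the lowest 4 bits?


Step 1: 188 ^ 176 = 12
Step 2: 12 & 15 = 12

12


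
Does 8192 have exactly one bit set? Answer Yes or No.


0b10000000000000. Only one bit set => Yes

Yes


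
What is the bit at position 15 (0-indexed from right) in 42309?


0b1010010101000101, position 15 = 1

1


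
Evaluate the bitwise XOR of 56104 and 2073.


0b1101101100101000 ^ 0b100000011001 = 0b1101001100110001 = 54065

54065


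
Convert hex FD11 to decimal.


FD11 hex = 64785 decimal

64785


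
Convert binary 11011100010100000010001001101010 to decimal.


11011100010100000010001001101010 in decimal = 3696239210

3696239210


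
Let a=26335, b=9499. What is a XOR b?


26335 ^ 9499 = 17348

17348


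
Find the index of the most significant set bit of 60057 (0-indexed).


0b1110101010011001. Highest set bit at position 15

15


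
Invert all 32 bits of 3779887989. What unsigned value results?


3779887989 ^ 4294967295 = 515079306

515079306


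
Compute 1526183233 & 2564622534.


0b1011010111101111011010101000001 & 0b10011000110111010000100011000110 = 0b11000110101010000000001000000 = 416612416

416612416


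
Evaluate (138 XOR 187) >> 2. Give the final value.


Step 1: 138 ^ 187 = 49
Step 2: 49 >> 2 = 12

12


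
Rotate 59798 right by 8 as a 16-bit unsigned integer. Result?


Rotate 0b1110100110010110 right by 8 (16-bit) = 0b1001011011101001 = 38633

38633


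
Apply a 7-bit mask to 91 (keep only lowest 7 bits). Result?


91 & 127 = 91

91


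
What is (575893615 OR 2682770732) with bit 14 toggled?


Step 1: 575893615 | 2682770732 = 3220698479
Step 2: 3220698479 ^ (1 << 14) = 3220698479 ^ 16384 = 3220682095

3220682095


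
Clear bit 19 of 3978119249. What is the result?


3978119249 & ~(1 << 19) = 3977594961

3977594961


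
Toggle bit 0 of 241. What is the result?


241 ^ (1 << 0) = 241 ^ 1 = 240

240


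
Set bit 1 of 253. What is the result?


253 | (1 << 1) = 253 | 2 = 255

255


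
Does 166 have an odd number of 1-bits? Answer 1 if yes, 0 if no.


0b10100110 has 4 ones => parity 0

0


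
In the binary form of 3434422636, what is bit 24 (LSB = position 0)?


0b11001100101101010010000101101100, position 24 = 0

0


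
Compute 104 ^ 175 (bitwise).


0b1101000 ^ 0b10101111 = 0b11000111 = 199

199


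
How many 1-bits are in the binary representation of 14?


0b1110 has 3 set bits

3


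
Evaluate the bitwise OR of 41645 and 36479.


0b1010001010101101 | 0b1000111001111111 = 0b1010111011111111 = 44799

44799


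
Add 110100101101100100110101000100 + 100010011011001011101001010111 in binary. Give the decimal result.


110100101101100100110101000100 + 100010011011001011101001010111 = 1010111001000110000011110011011 = 1461913499

1461913499


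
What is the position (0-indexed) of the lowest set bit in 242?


0b11110010. Lowest set bit at position 1

1


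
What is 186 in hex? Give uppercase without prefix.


186 = BA hex

BA


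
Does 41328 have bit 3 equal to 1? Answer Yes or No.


0b1010000101110000, bit 3 = 0. No

No


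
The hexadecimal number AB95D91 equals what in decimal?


AB95D91 hex = 179920273 decimal

179920273


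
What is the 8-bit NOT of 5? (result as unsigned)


~0b101 = 0b11111010 = 250 (8-bit unsigned)

250


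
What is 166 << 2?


0b10100110 << 2 = 0b1010011000 = 664

664


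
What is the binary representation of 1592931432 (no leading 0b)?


1592931432 = 1011110111100100011010001101000 in binary

1011110111100100011010001101000


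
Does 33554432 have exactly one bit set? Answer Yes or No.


0b10000000000000000000000000. Only one bit set => Yes

Yes


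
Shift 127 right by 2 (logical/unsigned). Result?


0b1111111 >> 2 = 0b11111 = 31

31


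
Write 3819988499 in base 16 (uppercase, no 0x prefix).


3819988499 = E3B06613 hex

E3B06613


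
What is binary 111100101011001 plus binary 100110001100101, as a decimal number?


111100101011001 + 100110001100101 = 1100010110111110 = 50622

50622


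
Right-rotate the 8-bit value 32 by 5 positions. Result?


Rotate 0b100000 right by 5 (8-bit) = 0b1 = 1

1


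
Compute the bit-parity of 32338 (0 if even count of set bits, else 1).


0b111111001010010 has 9 ones => parity 1

1


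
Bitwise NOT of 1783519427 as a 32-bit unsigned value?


~0b1101010010011100101100011000011 = 0b10010101101100011010011100111100 = 2511447868 (32-bit unsigned)

2511447868


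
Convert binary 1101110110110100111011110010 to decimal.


1101110110110100111011110010 in decimal = 232476402

232476402


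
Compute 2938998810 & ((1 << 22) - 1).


2938998810 & 4194303 = 2986010

2986010


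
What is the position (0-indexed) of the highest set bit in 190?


0b10111110. Highest set bit at position 7

7


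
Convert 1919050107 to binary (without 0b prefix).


1919050107 = 1110010011000100110000101111011 in binary

1110010011000100110000101111011


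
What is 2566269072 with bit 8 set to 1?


2566269072 | (1 << 8) = 2566269072 | 256 = 2566269328

2566269328


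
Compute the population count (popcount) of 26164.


0b110011000110100 has 7 set bits

7


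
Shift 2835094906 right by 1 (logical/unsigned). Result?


0b10101000111111000001110101111010 >> 1 = 0b1010100011111100000111010111101 = 1417547453

1417547453


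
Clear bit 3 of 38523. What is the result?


38523 & ~(1 << 3) = 38515

38515


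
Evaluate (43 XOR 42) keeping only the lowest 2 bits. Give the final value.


Step 1: 43 ^ 42 = 1
Step 2: 1 & 3 = 1

1


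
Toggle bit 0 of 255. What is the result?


255 ^ (1 << 0) = 255 ^ 1 = 254

254


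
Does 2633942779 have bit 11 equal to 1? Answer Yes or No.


0b10011100111111101100011011111011, bit 11 = 0. No

No


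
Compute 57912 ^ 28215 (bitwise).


0b1110001000111000 ^ 0b110111000110111 = 0b1000110000001111 = 35855

35855


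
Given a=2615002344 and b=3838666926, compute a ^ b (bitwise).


2615002344 ^ 3838666926 = 2131799110

2131799110


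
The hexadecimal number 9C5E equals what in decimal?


9C5E hex = 40030 decimal

40030


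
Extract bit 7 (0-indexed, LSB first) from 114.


0b1110010, position 7 = 0

0


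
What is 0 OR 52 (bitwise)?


0b0 | 0b110100 = 0b110100 = 52

52


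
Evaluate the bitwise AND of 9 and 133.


0b1001 & 0b10000101 = 0b1 = 1

1


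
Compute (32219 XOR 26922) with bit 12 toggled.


Step 1: 32219 ^ 26922 = 5361
Step 2: 5361 ^ (1 << 12) = 5361 ^ 4096 = 1265

1265


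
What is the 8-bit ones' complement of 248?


248 ^ 255 = 7

7


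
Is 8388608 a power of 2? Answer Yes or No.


0b100000000000000000000000. Only one bit set => Yes

Yes


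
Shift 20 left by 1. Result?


0b10100 << 1 = 0b101000 = 40

40


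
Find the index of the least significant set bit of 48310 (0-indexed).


0b1011110010110110. Lowest set bit at position 1

1


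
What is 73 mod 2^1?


73 & 1 = 1

1


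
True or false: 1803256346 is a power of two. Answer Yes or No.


0b1101011011110111000001000011010. Multiple bits set => No

No


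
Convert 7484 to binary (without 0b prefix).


7484 = 1110100111100 in binary

1110100111100


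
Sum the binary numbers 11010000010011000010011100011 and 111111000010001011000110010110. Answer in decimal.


11010000010011000010011100011 + 111111000010001011000110010110 = 1011001000100100011011001111001 = 1494365817

1494365817


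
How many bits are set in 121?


0b1111001 has 5 set bits

5


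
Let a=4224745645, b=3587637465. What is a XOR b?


4224745645 ^ 3587637465 = 772243572

772243572


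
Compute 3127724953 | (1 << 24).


3127724953 | (1 << 24) = 3127724953 | 16777216 = 3144502169

3144502169


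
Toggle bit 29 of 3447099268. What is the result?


3447099268 ^ (1 << 29) = 3447099268 ^ 536870912 = 3983970180

3983970180


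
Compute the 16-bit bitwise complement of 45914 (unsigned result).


~0b1011001101011010 = 0b100110010100101 = 19621 (16-bit unsigned)

19621


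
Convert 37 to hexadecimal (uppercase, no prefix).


37 = 25 hex

25


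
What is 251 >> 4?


0b11111011 >> 4 = 0b1111 = 15

15


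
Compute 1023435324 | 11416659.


0b111101000000000110001000111100 | 0b101011100011010001010011 = 0b111101101011100111011001111111 = 1034843775

1034843775


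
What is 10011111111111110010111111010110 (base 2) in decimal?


10011111111111110010111111010110 in decimal = 2684301270

2684301270


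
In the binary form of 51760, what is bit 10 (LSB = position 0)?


0b1100101000110000, position 10 = 0

0


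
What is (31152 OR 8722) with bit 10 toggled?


Step 1: 31152 | 8722 = 31666
Step 2: 31666 ^ (1 << 10) = 31666 ^ 1024 = 32690

32690


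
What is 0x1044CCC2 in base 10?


1044CCC2 hex = 272944322 decimal

272944322


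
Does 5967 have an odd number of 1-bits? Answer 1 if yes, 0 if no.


0b1011101001111 has 9 ones => parity 1

1


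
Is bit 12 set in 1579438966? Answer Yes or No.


0b1011110001001000101001101110110, bit 12 = 1. Yes

Yes


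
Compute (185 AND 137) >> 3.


Step 1: 185 & 137 = 137
Step 2: 137 >> 3 = 17

17


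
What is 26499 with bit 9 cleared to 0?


26499 & ~(1 << 9) = 25987

25987


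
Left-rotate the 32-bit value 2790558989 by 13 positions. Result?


Rotate 0b10100110010101001000110100001101 left by 13 (32-bit) = 0b10010001101000011011010011001010 = 2443293898

2443293898


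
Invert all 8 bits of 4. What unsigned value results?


4 ^ 255 = 251

251


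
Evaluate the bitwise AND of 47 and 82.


0b101111 & 0b1010010 = 0b10 = 2

2


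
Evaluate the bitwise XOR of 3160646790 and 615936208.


0b10111100011000111010010010000110 ^ 0b100100101101100111000011010000 = 0b10011000110101011101010001010110 = 2564150358

2564150358


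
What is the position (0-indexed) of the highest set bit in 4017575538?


0b11101111011101110101011001110010. Highest set bit at position 31

31


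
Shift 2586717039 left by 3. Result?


0b10011010001011100010101101101111 << 3 = 0b10011010001011100010101101101111000 = 20693736312

20693736312


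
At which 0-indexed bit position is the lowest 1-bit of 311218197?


0b10010100011001101000000010101. Lowest set bit at position 0

0


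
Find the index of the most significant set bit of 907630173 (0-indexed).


0b110110000110010101011001011101. Highest set bit at position 29

29


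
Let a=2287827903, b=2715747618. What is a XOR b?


2287827903 ^ 2715747618 = 696417949

696417949


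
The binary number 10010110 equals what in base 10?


10010110 in decimal = 150

150


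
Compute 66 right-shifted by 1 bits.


0b1000010 >> 1 = 0b100001 = 33

33


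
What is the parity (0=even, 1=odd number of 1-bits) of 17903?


0b100010111101111 has 10 ones => parity 0

0


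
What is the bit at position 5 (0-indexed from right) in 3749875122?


0b11011111100000101000110110110010, position 5 = 1

1


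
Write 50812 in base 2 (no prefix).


50812 = 1100011001111100 in binary

1100011001111100


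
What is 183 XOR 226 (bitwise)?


0b10110111 ^ 0b11100010 = 0b1010101 = 85

85


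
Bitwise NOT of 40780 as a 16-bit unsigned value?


~0b1001111101001100 = 0b110000010110011 = 24755 (16-bit unsigned)

24755


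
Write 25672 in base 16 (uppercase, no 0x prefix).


25672 = 6448 hex

6448


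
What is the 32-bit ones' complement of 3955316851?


3955316851 ^ 4294967295 = 339650444

339650444


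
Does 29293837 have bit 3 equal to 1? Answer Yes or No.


0b1101111101111110100001101, bit 3 = 1. Yes

Yes


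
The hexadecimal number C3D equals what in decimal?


C3D hex = 3133 decimal

3133


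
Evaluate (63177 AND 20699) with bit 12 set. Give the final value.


Step 1: 63177 & 20699 = 20681
Step 2: 20681 | (1 << 12) = 20681 | 4096 = 20681

20681


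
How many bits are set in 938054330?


0b110111111010011001001010111010 has 18 set bits

18


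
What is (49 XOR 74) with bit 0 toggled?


Step 1: 49 ^ 74 = 123
Step 2: 123 ^ (1 << 0) = 123 ^ 1 = 122

122


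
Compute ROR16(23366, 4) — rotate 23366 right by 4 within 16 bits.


Rotate 0b101101101000110 right by 4 (16-bit) = 0b110010110110100 = 26036

26036


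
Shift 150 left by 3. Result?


0b10010110 << 3 = 0b10010110000 = 1200

1200


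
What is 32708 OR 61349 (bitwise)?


0b111111111000100 | 0b1110111110100101 = 0b1111111111100101 = 65509

65509


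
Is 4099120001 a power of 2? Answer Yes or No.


0b11110100010100111001101110000001. Multiple bits set => No

No


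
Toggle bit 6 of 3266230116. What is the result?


3266230116 ^ (1 << 6) = 3266230116 ^ 64 = 3266230052

3266230052


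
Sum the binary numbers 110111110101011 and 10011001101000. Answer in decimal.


110111110101011 + 10011001101000 = 1001011000010011 = 38419

38419


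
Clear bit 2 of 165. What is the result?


165 & ~(1 << 2) = 161

161


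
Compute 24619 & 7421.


0b110000000101011 & 0b1110011111101 = 0b101001 = 41

41


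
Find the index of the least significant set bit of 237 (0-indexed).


0b11101101. Lowest set bit at position 0

0


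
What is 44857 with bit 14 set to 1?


44857 | (1 << 14) = 44857 | 16384 = 61241

61241


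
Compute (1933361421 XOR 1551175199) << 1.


Step 1: 1933361421 ^ 1551175199 = 793366290
Step 2: 793366290 << 1 = 1586732580

1586732580


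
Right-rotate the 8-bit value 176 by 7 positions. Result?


Rotate 0b10110000 right by 7 (8-bit) = 0b1100001 = 97

97


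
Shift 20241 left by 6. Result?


0b100111100010001 << 6 = 0b100111100010001000000 = 1295424

1295424


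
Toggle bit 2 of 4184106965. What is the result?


4184106965 ^ (1 << 2) = 4184106965 ^ 4 = 4184106961

4184106961


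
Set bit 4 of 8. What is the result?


8 | (1 << 4) = 8 | 16 = 24

24


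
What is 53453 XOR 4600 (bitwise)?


0b1101000011001101 ^ 0b1000111111000 = 0b1100000100110101 = 49461

49461


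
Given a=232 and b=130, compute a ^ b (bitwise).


232 ^ 130 = 106

106


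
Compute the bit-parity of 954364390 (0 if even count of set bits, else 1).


0b111000111000100111000111100110 has 16 ones => parity 0

0


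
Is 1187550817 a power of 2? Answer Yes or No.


0b1000110110010001001011001100001. Multiple bits set => No

No


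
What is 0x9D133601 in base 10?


9D133601 hex = 2635281921 decimal

2635281921


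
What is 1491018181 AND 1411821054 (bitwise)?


0b1011000110111110010000111000101 & 0b1010100001001101010110111111110 = 0b1010000000001100010000111000100 = 1342579140

1342579140


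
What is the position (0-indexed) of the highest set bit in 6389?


0b1100011110101. Highest set bit at position 12

12


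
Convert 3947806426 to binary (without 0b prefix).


3947806426 = 11101011010011101011111011011010 in binary

11101011010011101011111011011010


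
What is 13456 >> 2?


0b11010010010000 >> 2 = 0b110100100100 = 3364

3364


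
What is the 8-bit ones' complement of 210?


210 ^ 255 = 45

45


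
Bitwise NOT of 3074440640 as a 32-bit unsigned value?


~0b10110111010000000011110111000000 = 0b1001000101111111100001000111111 = 1220526655 (32-bit unsigned)

1220526655


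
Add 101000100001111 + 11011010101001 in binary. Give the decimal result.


101000100001111 + 11011010101001 = 1000011110111000 = 34744

34744
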